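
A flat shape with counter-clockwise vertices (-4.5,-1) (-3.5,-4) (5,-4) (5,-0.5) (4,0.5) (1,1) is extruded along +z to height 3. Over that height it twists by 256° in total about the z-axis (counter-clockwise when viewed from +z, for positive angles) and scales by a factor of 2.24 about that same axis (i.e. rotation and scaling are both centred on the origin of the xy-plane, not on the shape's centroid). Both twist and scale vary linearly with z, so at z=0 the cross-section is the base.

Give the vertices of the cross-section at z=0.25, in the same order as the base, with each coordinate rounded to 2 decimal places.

t = z/height = 0.25/3 = 0.0833333
s = 1 + (scale-1)·z/height = 1 + (2.24-1)·0.25/3 = 1.103333
θ = twist·z/height = 256°·0.25/3 = 21.3333° = 0.372337 rad
cos θ = 0.931480, sin θ = 0.363793 (intermediates below are computed at full precision and shown rounded to 5 d.p.)
v1: (-4.5,-1) → rotate → (-3.82787,-2.56855) → ×s → (-4.22341,-2.83397) → (-4.22,-2.83)
v2: (-3.5,-4) → rotate → (-1.80501,-4.99920) → ×s → (-1.99152,-5.51578) → (-1.99,-5.52)
v3: (5,-4) → rotate → (6.11257,-1.90695) → ×s → (6.74420,-2.10400) → (6.74,-2.10)
v4: (5,-0.5) → rotate → (4.83930,1.35323) → ×s → (5.33936,1.49306) → (5.34,1.49)
v5: (4,0.5) → rotate → (3.54402,1.92091) → ×s → (3.91024,2.11941) → (3.91,2.12)
v6: (1,1) → rotate → (0.56769,1.29527) → ×s → (0.62635,1.42912) → (0.63,1.43)

Cross-section at z=0.25: (-4.22,-2.83) (-1.99,-5.52) (6.74,-2.10) (5.34,1.49) (3.91,2.12) (0.63,1.43)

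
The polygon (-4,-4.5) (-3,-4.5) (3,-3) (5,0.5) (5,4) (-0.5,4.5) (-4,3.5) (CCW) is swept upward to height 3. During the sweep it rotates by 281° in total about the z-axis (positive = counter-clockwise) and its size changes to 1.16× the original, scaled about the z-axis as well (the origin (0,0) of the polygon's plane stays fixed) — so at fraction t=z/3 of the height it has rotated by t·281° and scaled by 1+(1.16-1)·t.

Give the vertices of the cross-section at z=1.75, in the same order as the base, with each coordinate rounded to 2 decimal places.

t = z/height = 1.75/3 = 0.583333
s = 1 + (scale-1)·z/height = 1 + (1.16-1)·1.75/3 = 1.093333
θ = twist·z/height = 281°·1.75/3 = 163.9167° = 2.860886 rad
cos θ = -0.960860, sin θ = 0.277035 (intermediates below are computed at full precision and shown rounded to 5 d.p.)
v1: (-4,-4.5) → rotate → (5.09010,3.21573) → ×s → (5.56517,3.51586) → (5.57,3.52)
v2: (-3,-4.5) → rotate → (4.12924,3.49276) → ×s → (4.51463,3.81875) → (4.51,3.82)
v3: (3,-3) → rotate → (-2.05147,3.71368) → ×s → (-2.24294,4.06030) → (-2.24,4.06)
v4: (5,0.5) → rotate → (-4.94282,0.90475) → ×s → (-5.40415,0.98919) → (-5.40,0.99)
v5: (5,4) → rotate → (-5.91244,-2.45826) → ×s → (-6.46427,-2.68770) → (-6.46,-2.69)
v6: (-0.5,4.5) → rotate → (-0.76623,-4.46239) → ×s → (-0.83774,-4.87888) → (-0.84,-4.88)
v7: (-4,3.5) → rotate → (2.87382,-4.47115) → ×s → (3.14204,-4.88846) → (3.14,-4.89)

Cross-section at z=1.75: (5.57,3.52) (4.51,3.82) (-2.24,4.06) (-5.40,0.99) (-6.46,-2.69) (-0.84,-4.88) (3.14,-4.89)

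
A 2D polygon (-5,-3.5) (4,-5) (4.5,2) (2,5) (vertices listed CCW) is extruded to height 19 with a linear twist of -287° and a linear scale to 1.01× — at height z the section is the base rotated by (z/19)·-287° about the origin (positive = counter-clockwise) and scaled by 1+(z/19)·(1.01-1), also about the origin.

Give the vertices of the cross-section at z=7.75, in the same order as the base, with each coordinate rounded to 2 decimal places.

Cross-section at z=7.75: (-0.85,6.07) (-6.30,-1.29) (-0.27,-4.94) (3.56,-4.07)

t = z/height = 7.75/19 = 0.407895
s = 1 + (scale-1)·z/height = 1 + (1.01-1)·7.75/19 = 1.004079
θ = twist·z/height = -287°·7.75/19 = -117.0658° = -2.043183 rad
cos θ = -0.455013, sin θ = -0.890485 (intermediates below are computed at full precision and shown rounded to 5 d.p.)
v1: (-5,-3.5) → rotate → (-0.84163,6.04497) → ×s → (-0.84506,6.06963) → (-0.85,6.07)
v2: (4,-5) → rotate → (-6.27248,-1.28687) → ×s → (-6.29806,-1.29212) → (-6.30,-1.29)
v3: (4.5,2) → rotate → (-0.26659,-4.91721) → ×s → (-0.26768,-4.93726) → (-0.27,-4.94)
v4: (2,5) → rotate → (3.54240,-4.05604) → ×s → (3.55685,-4.07258) → (3.56,-4.07)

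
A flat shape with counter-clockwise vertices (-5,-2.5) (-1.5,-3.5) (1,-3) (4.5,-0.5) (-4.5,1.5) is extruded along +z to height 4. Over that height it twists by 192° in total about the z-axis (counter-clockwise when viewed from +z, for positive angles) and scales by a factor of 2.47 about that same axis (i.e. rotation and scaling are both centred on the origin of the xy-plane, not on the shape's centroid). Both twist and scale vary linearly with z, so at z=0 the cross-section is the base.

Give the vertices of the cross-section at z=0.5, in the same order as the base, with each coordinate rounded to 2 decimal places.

Cross-section at z=0.5: (-4.20,-5.11) (0.06,-4.51) (2.53,-2.76) (5.11,1.63) (-5.59,-0.54)

t = z/height = 0.5/4 = 0.125
s = 1 + (scale-1)·z/height = 1 + (2.47-1)·0.5/4 = 1.183750
θ = twist·z/height = 192°·0.5/4 = 24.0000° = 0.418879 rad
cos θ = 0.913545, sin θ = 0.406737 (intermediates below are computed at full precision and shown rounded to 5 d.p.)
v1: (-5,-2.5) → rotate → (-3.55089,-4.31755) → ×s → (-4.20336,-5.11090) → (-4.20,-5.11)
v2: (-1.5,-3.5) → rotate → (0.05326,-3.80751) → ×s → (0.06305,-4.50714) → (0.06,-4.51)
v3: (1,-3) → rotate → (2.13376,-2.33390) → ×s → (2.52583,-2.76275) → (2.53,-2.76)
v4: (4.5,-0.5) → rotate → (4.31432,1.37354) → ×s → (5.10708,1.62593) → (5.11,1.63)
v5: (-4.5,1.5) → rotate → (-4.72106,-0.46000) → ×s → (-5.58855,-0.54452) → (-5.59,-0.54)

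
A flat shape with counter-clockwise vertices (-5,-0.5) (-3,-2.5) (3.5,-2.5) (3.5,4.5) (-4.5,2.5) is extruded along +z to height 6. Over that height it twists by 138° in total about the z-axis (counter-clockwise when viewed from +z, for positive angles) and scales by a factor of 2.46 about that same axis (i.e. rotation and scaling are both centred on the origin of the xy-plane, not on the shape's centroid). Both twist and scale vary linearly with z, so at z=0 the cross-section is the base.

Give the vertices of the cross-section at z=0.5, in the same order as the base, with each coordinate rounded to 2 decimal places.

t = z/height = 0.5/6 = 0.0833333
s = 1 + (scale-1)·z/height = 1 + (2.46-1)·0.5/6 = 1.121667
θ = twist·z/height = 138°·0.5/6 = 11.5000° = 0.200713 rad
cos θ = 0.979925, sin θ = 0.199368 (intermediates below are computed at full precision and shown rounded to 5 d.p.)
v1: (-5,-0.5) → rotate → (-4.79994,-1.48680) → ×s → (-5.38393,-1.66770) → (-5.38,-1.67)
v2: (-3,-2.5) → rotate → (-2.44135,-3.04792) → ×s → (-2.73839,-3.41875) → (-2.74,-3.42)
v3: (3.5,-2.5) → rotate → (3.92816,-1.75202) → ×s → (4.40608,-1.96519) → (4.41,-1.97)
v4: (3.5,4.5) → rotate → (2.53258,5.10745) → ×s → (2.84071,5.72886) → (2.84,5.73)
v5: (-4.5,2.5) → rotate → (-4.90808,1.55266) → ×s → (-5.50523,1.74156) → (-5.51,1.74)

Cross-section at z=0.5: (-5.38,-1.67) (-2.74,-3.42) (4.41,-1.97) (2.84,5.73) (-5.51,1.74)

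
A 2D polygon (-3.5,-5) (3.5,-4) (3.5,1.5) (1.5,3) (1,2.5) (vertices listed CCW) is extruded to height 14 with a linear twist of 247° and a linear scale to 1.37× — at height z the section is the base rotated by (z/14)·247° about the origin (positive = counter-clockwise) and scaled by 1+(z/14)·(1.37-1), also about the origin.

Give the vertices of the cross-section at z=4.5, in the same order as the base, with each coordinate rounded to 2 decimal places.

Cross-section at z=4.5: (4.78,-4.88) (5.12,3.03) (-0.93,4.16) (-2.99,2.27) (-2.54,1.61)

t = z/height = 4.5/14 = 0.321429
s = 1 + (scale-1)·z/height = 1 + (1.37-1)·4.5/14 = 1.118929
θ = twist·z/height = 247°·4.5/14 = 79.3929° = 1.385667 rad
cos θ = 0.184074, sin θ = 0.982912 (intermediates below are computed at full precision and shown rounded to 5 d.p.)
v1: (-3.5,-5) → rotate → (4.27030,-4.36056) → ×s → (4.77816,-4.87916) → (4.78,-4.88)
v2: (3.5,-4) → rotate → (4.57591,2.70390) → ×s → (5.12011,3.02547) → (5.12,3.03)
v3: (3.5,1.5) → rotate → (-0.83011,3.71630) → ×s → (-0.92883,4.15828) → (-0.93,4.16)
v4: (1.5,3) → rotate → (-2.67263,2.02659) → ×s → (-2.99048,2.26761) → (-2.99,2.27)
v5: (1,2.5) → rotate → (-2.27321,1.44310) → ×s → (-2.54356,1.61472) → (-2.54,1.61)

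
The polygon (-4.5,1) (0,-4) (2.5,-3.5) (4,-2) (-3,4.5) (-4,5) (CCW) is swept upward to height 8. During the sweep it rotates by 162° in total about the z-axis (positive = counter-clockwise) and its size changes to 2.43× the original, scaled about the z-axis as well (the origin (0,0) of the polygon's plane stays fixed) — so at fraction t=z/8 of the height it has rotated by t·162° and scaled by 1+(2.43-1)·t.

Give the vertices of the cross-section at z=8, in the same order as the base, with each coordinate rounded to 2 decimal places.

t = z/height = 8/8 = 1
s = 1 + (scale-1)·z/height = 1 + (2.43-1)·8/8 = 2.430000
θ = twist·z/height = 162°·8/8 = 162.0000° = 2.827433 rad
cos θ = -0.951057, sin θ = 0.309017 (intermediates below are computed at full precision and shown rounded to 5 d.p.)
v1: (-4.5,1) → rotate → (3.97074,-2.34163) → ×s → (9.64889,-5.69017) → (9.65,-5.69)
v2: (0,-4) → rotate → (1.23607,3.80423) → ×s → (3.00365,9.24427) → (3.00,9.24)
v3: (2.5,-3.5) → rotate → (-1.29608,4.10124) → ×s → (-3.14948,9.96601) → (-3.15,9.97)
v4: (4,-2) → rotate → (-3.18619,3.13818) → ×s → (-7.74245,7.62578) → (-7.74,7.63)
v5: (-3,4.5) → rotate → (1.46259,-5.20681) → ×s → (3.55410,-12.65254) → (3.55,-12.65)
v6: (-4,5) → rotate → (2.25914,-5.99135) → ×s → (5.48971,-14.55898) → (5.49,-14.56)

Cross-section at z=8: (9.65,-5.69) (3.00,9.24) (-3.15,9.97) (-7.74,7.63) (3.55,-12.65) (5.49,-14.56)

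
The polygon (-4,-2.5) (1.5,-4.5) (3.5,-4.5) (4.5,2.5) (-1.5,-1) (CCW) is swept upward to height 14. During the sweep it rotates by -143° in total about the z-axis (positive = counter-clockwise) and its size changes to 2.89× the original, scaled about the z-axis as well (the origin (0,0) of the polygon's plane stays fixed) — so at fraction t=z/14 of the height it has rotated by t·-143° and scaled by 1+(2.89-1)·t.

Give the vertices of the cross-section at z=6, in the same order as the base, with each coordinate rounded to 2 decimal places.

t = z/height = 6/14 = 0.428571
s = 1 + (scale-1)·z/height = 1 + (2.89-1)·6/14 = 1.810000
θ = twist·z/height = -143°·6/14 = -61.2857° = -1.069637 rad
cos θ = 0.480442, sin θ = -0.877026 (intermediates below are computed at full precision and shown rounded to 5 d.p.)
v1: (-4,-2.5) → rotate → (-4.11433,2.30700) → ×s → (-7.44695,4.17567) → (-7.45,4.18)
v2: (1.5,-4.5) → rotate → (-3.22596,-3.47753) → ×s → (-5.83898,-6.29433) → (-5.84,-6.29)
v3: (3.5,-4.5) → rotate → (-2.26507,-5.23158) → ×s → (-4.09978,-9.46916) → (-4.10,-9.47)
v4: (4.5,2.5) → rotate → (4.35456,-2.74551) → ×s → (7.88175,-4.96938) → (7.88,-4.97)
v5: (-1.5,-1) → rotate → (-1.59769,0.83510) → ×s → (-2.89182,1.51153) → (-2.89,1.51)

Cross-section at z=6: (-7.45,4.18) (-5.84,-6.29) (-4.10,-9.47) (7.88,-4.97) (-2.89,1.51)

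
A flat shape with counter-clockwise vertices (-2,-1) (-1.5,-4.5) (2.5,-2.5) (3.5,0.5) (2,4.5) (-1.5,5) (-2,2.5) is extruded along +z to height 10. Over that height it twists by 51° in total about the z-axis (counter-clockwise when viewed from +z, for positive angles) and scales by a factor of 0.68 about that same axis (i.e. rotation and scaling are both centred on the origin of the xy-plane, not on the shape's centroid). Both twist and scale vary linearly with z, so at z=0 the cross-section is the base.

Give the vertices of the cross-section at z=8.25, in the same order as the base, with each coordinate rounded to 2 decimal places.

t = z/height = 8.25/10 = 0.825
s = 1 + (scale-1)·z/height = 1 + (0.68-1)·8.25/10 = 0.736000
θ = twist·z/height = 51°·8.25/10 = 42.0750° = 0.734347 rad
cos θ = 0.742268, sin θ = 0.670103 (intermediates below are computed at full precision and shown rounded to 5 d.p.)
v1: (-2,-1) → rotate → (-0.81443,-2.08247) → ×s → (-0.59942,-1.53270) → (-0.60,-1.53)
v2: (-1.5,-4.5) → rotate → (1.90206,-4.34536) → ×s → (1.39992,-3.19819) → (1.40,-3.20)
v3: (2.5,-2.5) → rotate → (3.53093,-0.18041) → ×s → (2.59876,-0.13278) → (2.60,-0.13)
v4: (3.5,0.5) → rotate → (2.26289,2.71649) → ×s → (1.66549,1.99934) → (1.67,2.00)
v5: (2,4.5) → rotate → (-1.53093,4.68041) → ×s → (-1.12676,3.44478) → (-1.13,3.44)
v6: (-1.5,5) → rotate → (-4.46392,2.70619) → ×s → (-3.28544,1.99175) → (-3.29,1.99)
v7: (-2,2.5) → rotate → (-3.15979,0.51547) → ×s → (-2.32561,0.37938) → (-2.33,0.38)

Cross-section at z=8.25: (-0.60,-1.53) (1.40,-3.20) (2.60,-0.13) (1.67,2.00) (-1.13,3.44) (-3.29,1.99) (-2.33,0.38)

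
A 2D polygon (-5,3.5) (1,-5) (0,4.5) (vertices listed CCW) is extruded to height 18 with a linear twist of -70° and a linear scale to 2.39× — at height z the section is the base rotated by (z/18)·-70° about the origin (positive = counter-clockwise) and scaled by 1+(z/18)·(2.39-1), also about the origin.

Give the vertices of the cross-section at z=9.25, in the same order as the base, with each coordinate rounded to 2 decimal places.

t = z/height = 9.25/18 = 0.513889
s = 1 + (scale-1)·z/height = 1 + (2.39-1)·9.25/18 = 1.714306
θ = twist·z/height = -70°·9.25/18 = -35.9722° = -0.627834 rad
cos θ = 0.809302, sin θ = -0.587393 (intermediates below are computed at full precision and shown rounded to 5 d.p.)
v1: (-5,3.5) → rotate → (-1.99063,5.76952) → ×s → (-3.41255,9.89072) → (-3.41,9.89)
v2: (1,-5) → rotate → (-2.12766,-4.63390) → ×s → (-3.64746,-7.94392) → (-3.65,-7.94)
v3: (0,4.5) → rotate → (2.64327,3.64186) → ×s → (4.53137,6.24326) → (4.53,6.24)

Cross-section at z=9.25: (-3.41,9.89) (-3.65,-7.94) (4.53,6.24)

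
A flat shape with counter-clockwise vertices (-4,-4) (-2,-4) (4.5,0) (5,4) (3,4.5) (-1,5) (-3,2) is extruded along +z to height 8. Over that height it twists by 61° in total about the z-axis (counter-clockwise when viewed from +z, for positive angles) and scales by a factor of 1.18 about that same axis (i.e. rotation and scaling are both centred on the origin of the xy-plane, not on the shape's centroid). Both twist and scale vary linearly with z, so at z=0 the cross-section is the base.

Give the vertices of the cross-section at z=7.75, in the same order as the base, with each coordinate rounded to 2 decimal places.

Cross-section at z=7.75: (1.62,-6.44) (2.82,-4.43) (2.71,4.53) (-1.01,7.45) (-2.72,5.74) (-5.64,2.01) (-3.82,-1.82)

t = z/height = 7.75/8 = 0.96875
s = 1 + (scale-1)·z/height = 1 + (1.18-1)·7.75/8 = 1.174375
θ = twist·z/height = 61°·7.75/8 = 59.0938° = 1.031381 rad
cos θ = 0.513635, sin θ = 0.858009 (intermediates below are computed at full precision and shown rounded to 5 d.p.)
v1: (-4,-4) → rotate → (1.37750,-5.48657) → ×s → (1.61770,-6.44330) → (1.62,-6.44)
v2: (-2,-4) → rotate → (2.40477,-3.77056) → ×s → (2.82410,-4.42805) → (2.82,-4.43)
v3: (4.5,0) → rotate → (2.31136,3.86104) → ×s → (2.71440,4.53431) → (2.71,4.53)
v4: (5,4) → rotate → (-0.86386,6.34458) → ×s → (-1.01450,7.45092) → (-1.01,7.45)
v5: (3,4.5) → rotate → (-2.32014,4.88538) → ×s → (-2.72471,5.73727) → (-2.72,5.74)
v6: (-1,5) → rotate → (-4.80368,1.71017) → ×s → (-5.64132,2.00838) → (-5.64,2.01)
v7: (-3,2) → rotate → (-3.25692,-1.54676) → ×s → (-3.82485,-1.81647) → (-3.82,-1.82)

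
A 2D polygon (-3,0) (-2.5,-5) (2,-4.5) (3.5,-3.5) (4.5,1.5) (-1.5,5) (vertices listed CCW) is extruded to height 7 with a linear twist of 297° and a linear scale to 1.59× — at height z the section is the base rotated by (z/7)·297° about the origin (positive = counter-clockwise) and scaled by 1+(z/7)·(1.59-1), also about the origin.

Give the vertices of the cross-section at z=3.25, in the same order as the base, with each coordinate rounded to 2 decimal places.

t = z/height = 3.25/7 = 0.464286
s = 1 + (scale-1)·z/height = 1 + (1.59-1)·3.25/7 = 1.273929
θ = twist·z/height = 297°·3.25/7 = 137.8929° = 2.406684 rad
cos θ = -0.741892, sin θ = 0.670519 (intermediates below are computed at full precision and shown rounded to 5 d.p.)
v1: (-3,0) → rotate → (2.22568,-2.01156) → ×s → (2.83535,-2.56258) → (2.84,-2.56)
v2: (-2.5,-5) → rotate → (5.20733,2.03316) → ×s → (6.63376,2.59011) → (6.63,2.59)
v3: (2,-4.5) → rotate → (1.53355,4.67955) → ×s → (1.95364,5.96142) → (1.95,5.96)
v4: (3.5,-3.5) → rotate → (-0.24981,4.94344) → ×s → (-0.31823,6.29759) → (-0.32,6.30)
v5: (4.5,1.5) → rotate → (-4.34429,1.90450) → ×s → (-5.53432,2.42619) → (-5.53,2.43)
v6: (-1.5,5) → rotate → (-2.23976,-4.71524) → ×s → (-2.85329,-6.00688) → (-2.85,-6.01)

Cross-section at z=3.25: (2.84,-2.56) (6.63,2.59) (1.95,5.96) (-0.32,6.30) (-5.53,2.43) (-2.85,-6.01)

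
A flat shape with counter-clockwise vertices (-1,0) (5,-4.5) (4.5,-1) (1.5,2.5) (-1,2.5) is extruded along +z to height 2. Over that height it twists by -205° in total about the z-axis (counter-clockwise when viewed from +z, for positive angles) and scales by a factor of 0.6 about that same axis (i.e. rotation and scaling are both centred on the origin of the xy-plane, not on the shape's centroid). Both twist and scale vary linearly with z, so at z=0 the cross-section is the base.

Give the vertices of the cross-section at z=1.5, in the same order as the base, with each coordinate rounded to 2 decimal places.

t = z/height = 1.5/2 = 0.75
s = 1 + (scale-1)·z/height = 1 + (0.6-1)·1.5/2 = 0.700000
θ = twist·z/height = -205°·1.5/2 = -153.7500° = -2.683444 rad
cos θ = -0.896873, sin θ = -0.442289 (intermediates below are computed at full precision and shown rounded to 5 d.p.)
v1: (-1,0) → rotate → (0.89687,0.44229) → ×s → (0.62781,0.30960) → (0.63,0.31)
v2: (5,-4.5) → rotate → (-6.47466,1.82448) → ×s → (-4.53226,1.27714) → (-4.53,1.28)
v3: (4.5,-1) → rotate → (-4.47822,-1.09343) → ×s → (-3.13475,-0.76540) → (-3.13,-0.77)
v4: (1.5,2.5) → rotate → (-0.23959,-2.90561) → ×s → (-0.16771,-2.03393) → (-0.17,-2.03)
v5: (-1,2.5) → rotate → (2.00259,-1.79989) → ×s → (1.40182,-1.25993) → (1.40,-1.26)

Cross-section at z=1.5: (0.63,0.31) (-4.53,1.28) (-3.13,-0.77) (-0.17,-2.03) (1.40,-1.26)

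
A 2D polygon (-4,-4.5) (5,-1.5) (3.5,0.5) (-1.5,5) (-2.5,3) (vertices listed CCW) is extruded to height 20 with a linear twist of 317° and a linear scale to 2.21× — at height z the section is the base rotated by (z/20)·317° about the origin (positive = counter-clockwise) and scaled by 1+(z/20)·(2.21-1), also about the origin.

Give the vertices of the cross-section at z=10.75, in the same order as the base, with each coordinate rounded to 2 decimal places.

Cross-section at z=10.75: (7.75,6.22) (-7.72,3.82) (-5.83,0.15) (1.06,-8.55) (3.24,-5.57)

t = z/height = 10.75/20 = 0.5375
s = 1 + (scale-1)·z/height = 1 + (2.21-1)·10.75/20 = 1.650375
θ = twist·z/height = 317°·10.75/20 = 170.3875° = 2.973823 rad
cos θ = -0.985960, sin θ = 0.166984 (intermediates below are computed at full precision and shown rounded to 5 d.p.)
v1: (-4,-4.5) → rotate → (4.69527,3.76888) → ×s → (7.74895,6.22007) → (7.75,6.22)
v2: (5,-1.5) → rotate → (-4.67932,2.31386) → ×s → (-7.72264,3.81873) → (-7.72,3.82)
v3: (3.5,0.5) → rotate → (-3.53435,0.09146) → ×s → (-5.83300,0.15095) → (-5.83,0.15)
v4: (-1.5,5) → rotate → (0.64402,-5.18027) → ×s → (1.06287,-8.54939) → (1.06,-8.55)
v5: (-2.5,3) → rotate → (1.96395,-3.37534) → ×s → (3.24125,-5.57057) → (3.24,-5.57)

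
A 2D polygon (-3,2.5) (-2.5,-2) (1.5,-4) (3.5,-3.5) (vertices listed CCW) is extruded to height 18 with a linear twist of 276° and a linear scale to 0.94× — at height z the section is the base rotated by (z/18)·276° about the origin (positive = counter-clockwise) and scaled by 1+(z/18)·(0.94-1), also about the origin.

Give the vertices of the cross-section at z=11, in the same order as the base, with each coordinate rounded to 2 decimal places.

t = z/height = 11/18 = 0.611111
s = 1 + (scale-1)·z/height = 1 + (0.94-1)·11/18 = 0.963333
θ = twist·z/height = 276°·11/18 = 168.6667° = 2.943789 rad
cos θ = -0.980500, sin θ = 0.196517 (intermediates below are computed at full precision and shown rounded to 5 d.p.)
v1: (-3,2.5) → rotate → (2.45021,-3.04080) → ×s → (2.36037,-2.92931) → (2.36,-2.93)
v2: (-2.5,-2) → rotate → (2.84428,1.46971) → ×s → (2.73999,1.41582) → (2.74,1.42)
v3: (1.5,-4) → rotate → (-0.68468,4.21678) → ×s → (-0.65958,4.06216) → (-0.66,4.06)
v4: (3.5,-3.5) → rotate → (-2.74394,4.11956) → ×s → (-2.64333,3.96851) → (-2.64,3.97)

Cross-section at z=11: (2.36,-2.93) (2.74,1.42) (-0.66,4.06) (-2.64,3.97)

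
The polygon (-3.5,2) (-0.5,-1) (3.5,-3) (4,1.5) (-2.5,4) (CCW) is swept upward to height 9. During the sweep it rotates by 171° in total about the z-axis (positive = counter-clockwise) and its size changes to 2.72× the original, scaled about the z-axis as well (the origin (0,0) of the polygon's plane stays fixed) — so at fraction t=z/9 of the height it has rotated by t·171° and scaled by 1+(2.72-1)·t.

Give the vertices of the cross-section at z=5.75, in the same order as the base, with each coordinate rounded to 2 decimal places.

t = z/height = 5.75/9 = 0.638889
s = 1 + (scale-1)·z/height = 1 + (2.72-1)·5.75/9 = 2.098889
θ = twist·z/height = 171°·5.75/9 = 109.2500° = 1.906772 rad
cos θ = -0.329691, sin θ = 0.944089 (intermediates below are computed at full precision and shown rounded to 5 d.p.)
v1: (-3.5,2) → rotate → (-0.73426,-3.96369) → ×s → (-1.54113,-8.31935) → (-1.54,-8.32)
v2: (-0.5,-1) → rotate → (1.10893,-0.14235) → ×s → (2.32753,-0.29878) → (2.33,-0.30)
v3: (3.5,-3) → rotate → (1.67835,4.29338) → ×s → (3.52267,9.01133) → (3.52,9.01)
v4: (4,1.5) → rotate → (-2.73490,3.28182) → ×s → (-5.74024,6.88818) → (-5.74,6.89)
v5: (-2.5,4) → rotate → (-2.95213,-3.67899) → ×s → (-6.19619,-7.72178) → (-6.20,-7.72)

Cross-section at z=5.75: (-1.54,-8.32) (2.33,-0.30) (3.52,9.01) (-5.74,6.89) (-6.20,-7.72)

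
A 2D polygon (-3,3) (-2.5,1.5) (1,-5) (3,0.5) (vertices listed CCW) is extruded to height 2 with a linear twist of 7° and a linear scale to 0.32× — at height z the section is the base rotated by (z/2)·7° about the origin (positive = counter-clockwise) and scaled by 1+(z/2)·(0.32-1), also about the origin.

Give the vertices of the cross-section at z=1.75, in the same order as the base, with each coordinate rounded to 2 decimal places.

Cross-section at z=1.75: (-1.34,1.08) (-1.07,0.50) (0.62,-1.97) (1.19,0.33)

t = z/height = 1.75/2 = 0.875
s = 1 + (scale-1)·z/height = 1 + (0.32-1)·1.75/2 = 0.405000
θ = twist·z/height = 7°·1.75/2 = 6.1250° = 0.106901 rad
cos θ = 0.994291, sin θ = 0.106698 (intermediates below are computed at full precision and shown rounded to 5 d.p.)
v1: (-3,3) → rotate → (-3.30297,2.66278) → ×s → (-1.33770,1.07843) → (-1.34,1.08)
v2: (-2.5,1.5) → rotate → (-2.64578,1.22469) → ×s → (-1.07154,0.49600) → (-1.07,0.50)
v3: (1,-5) → rotate → (1.52778,-4.86476) → ×s → (0.61875,-1.97023) → (0.62,-1.97)
v4: (3,0.5) → rotate → (2.92953,0.81724) → ×s → (1.18646,0.33098) → (1.19,0.33)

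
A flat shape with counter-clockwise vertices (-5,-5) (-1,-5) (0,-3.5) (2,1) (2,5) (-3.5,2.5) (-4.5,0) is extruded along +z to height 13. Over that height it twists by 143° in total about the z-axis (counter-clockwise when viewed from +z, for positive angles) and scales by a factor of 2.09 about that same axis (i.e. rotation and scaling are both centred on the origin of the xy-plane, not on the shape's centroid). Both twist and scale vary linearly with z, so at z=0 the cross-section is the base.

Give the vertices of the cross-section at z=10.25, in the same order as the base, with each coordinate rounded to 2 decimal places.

t = z/height = 10.25/13 = 0.788462
s = 1 + (scale-1)·z/height = 1 + (2.09-1)·10.25/13 = 1.859423
θ = twist·z/height = 143°·10.25/13 = 112.7500° = 1.967859 rad
cos θ = -0.386711, sin θ = 0.922201 (intermediates below are computed at full precision and shown rounded to 5 d.p.)
v1: (-5,-5) → rotate → (6.54456,-2.67745) → ×s → (12.16911,-4.97851) → (12.17,-4.98)
v2: (-1,-5) → rotate → (4.99772,1.01135) → ×s → (9.29287,1.88053) → (9.29,1.88)
v3: (0,-3.5) → rotate → (3.22770,1.35349) → ×s → (6.00167,2.51671) → (6.00,2.52)
v4: (2,1) → rotate → (-1.69562,1.45769) → ×s → (-3.15288,2.71046) → (-3.15,2.71)
v5: (2,5) → rotate → (-5.38443,-0.08915) → ×s → (-10.01193,-0.16577) → (-10.01,-0.17)
v6: (-3.5,2.5) → rotate → (-0.95201,-4.19448) → ×s → (-1.77020,-7.79931) → (-1.77,-7.80)
v7: (-4.5,0) → rotate → (1.74020,-4.14990) → ×s → (3.23577,-7.71643) → (3.24,-7.72)

Cross-section at z=10.25: (12.17,-4.98) (9.29,1.88) (6.00,2.52) (-3.15,2.71) (-10.01,-0.17) (-1.77,-7.80) (3.24,-7.72)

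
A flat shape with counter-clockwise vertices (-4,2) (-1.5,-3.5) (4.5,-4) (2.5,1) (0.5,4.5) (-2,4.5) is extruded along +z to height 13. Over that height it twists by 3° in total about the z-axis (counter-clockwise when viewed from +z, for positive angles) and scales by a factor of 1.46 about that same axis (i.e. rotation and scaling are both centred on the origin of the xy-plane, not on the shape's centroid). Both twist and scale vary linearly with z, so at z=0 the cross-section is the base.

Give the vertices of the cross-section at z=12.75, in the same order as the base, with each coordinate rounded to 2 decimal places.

Cross-section at z=12.75: (-5.95,2.60) (-1.91,-5.18) (6.82,-5.46) (3.55,1.64) (0.39,6.56) (-3.23,6.37)

t = z/height = 12.75/13 = 0.980769
s = 1 + (scale-1)·z/height = 1 + (1.46-1)·12.75/13 = 1.451154
θ = twist·z/height = 3°·12.75/13 = 2.9423° = 0.051353 rad
cos θ = 0.998682, sin θ = 0.051330 (intermediates below are computed at full precision and shown rounded to 5 d.p.)
v1: (-4,2) → rotate → (-4.09739,1.79204) → ×s → (-5.94594,2.60053) → (-5.95,2.60)
v2: (-1.5,-3.5) → rotate → (-1.31837,-3.57238) → ×s → (-1.91315,-5.18408) → (-1.91,-5.18)
v3: (4.5,-4) → rotate → (4.69939,-3.76374) → ×s → (6.81954,-5.46177) → (6.82,-5.46)
v4: (2.5,1) → rotate → (2.44537,1.12701) → ×s → (3.54861,1.63546) → (3.55,1.64)
v5: (0.5,4.5) → rotate → (0.26835,4.51973) → ×s → (0.38942,6.55883) → (0.39,6.56)
v6: (-2,4.5) → rotate → (-2.22835,4.39141) → ×s → (-3.23368,6.37261) → (-3.23,6.37)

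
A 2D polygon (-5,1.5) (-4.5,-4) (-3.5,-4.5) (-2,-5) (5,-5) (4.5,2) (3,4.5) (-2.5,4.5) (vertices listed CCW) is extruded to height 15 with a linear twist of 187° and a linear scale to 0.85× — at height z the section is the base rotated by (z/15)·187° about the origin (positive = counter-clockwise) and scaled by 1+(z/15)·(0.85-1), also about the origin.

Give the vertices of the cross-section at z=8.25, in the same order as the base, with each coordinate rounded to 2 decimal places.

t = z/height = 8.25/15 = 0.55
s = 1 + (scale-1)·z/height = 1 + (0.85-1)·8.25/15 = 0.917500
θ = twist·z/height = 187°·8.25/15 = 102.8500° = 1.795071 rad
cos θ = -0.222399, sin θ = 0.974956 (intermediates below are computed at full precision and shown rounded to 5 d.p.)
v1: (-5,1.5) → rotate → (-0.35044,-5.20838) → ×s → (-0.32153,-4.77869) → (-0.32,-4.78)
v2: (-4.5,-4) → rotate → (4.90062,-3.49770) → ×s → (4.49632,-3.20914) → (4.50,-3.21)
v3: (-3.5,-4.5) → rotate → (5.16570,-2.41155) → ×s → (4.73953,-2.21259) → (4.74,-2.21)
v4: (-2,-5) → rotate → (5.31958,-0.83791) → ×s → (4.88071,-0.76879) → (4.88,-0.77)
v5: (5,-5) → rotate → (3.76278,5.98678) → ×s → (3.45235,5.49287) → (3.45,5.49)
v6: (4.5,2) → rotate → (-2.95071,3.94250) → ×s → (-2.70728,3.61725) → (-2.71,3.62)
v7: (3,4.5) → rotate → (-5.05450,1.92407) → ×s → (-4.63750,1.76533) → (-4.64,1.77)
v8: (-2.5,4.5) → rotate → (-3.83130,-3.43819) → ×s → (-3.51522,-3.15454) → (-3.52,-3.15)

Cross-section at z=8.25: (-0.32,-4.78) (4.50,-3.21) (4.74,-2.21) (4.88,-0.77) (3.45,5.49) (-2.71,3.62) (-4.64,1.77) (-3.52,-3.15)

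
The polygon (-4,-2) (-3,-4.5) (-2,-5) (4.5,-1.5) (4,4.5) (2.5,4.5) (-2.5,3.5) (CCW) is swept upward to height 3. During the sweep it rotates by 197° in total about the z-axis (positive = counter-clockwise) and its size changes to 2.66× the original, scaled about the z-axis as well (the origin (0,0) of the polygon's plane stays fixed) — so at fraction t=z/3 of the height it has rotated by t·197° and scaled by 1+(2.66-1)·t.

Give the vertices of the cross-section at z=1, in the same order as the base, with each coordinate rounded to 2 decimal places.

t = z/height = 1/3 = 0.333333
s = 1 + (scale-1)·z/height = 1 + (2.66-1)·1/3 = 1.553333
θ = twist·z/height = 197°·1/3 = 65.6667° = 1.146100 rad
cos θ = 0.412045, sin θ = 0.911164 (intermediates below are computed at full precision and shown rounded to 5 d.p.)
v1: (-4,-2) → rotate → (0.17415,-4.46874) → ×s → (0.27051,-6.94145) → (0.27,-6.94)
v2: (-3,-4.5) → rotate → (2.86410,-4.58769) → ×s → (4.44891,-7.12621) → (4.45,-7.13)
v3: (-2,-5) → rotate → (3.73173,-3.88255) → ×s → (5.79662,-6.03089) → (5.80,-6.03)
v4: (4.5,-1.5) → rotate → (3.22095,3.48217) → ×s → (5.00320,5.40897) → (5.00,5.41)
v5: (4,4.5) → rotate → (-2.45206,5.49886) → ×s → (-3.80886,8.54156) → (-3.81,8.54)
v6: (2.5,4.5) → rotate → (-3.07013,4.13211) → ×s → (-4.76893,6.41854) → (-4.77,6.42)
v7: (-2.5,3.5) → rotate → (-4.21918,-0.83575) → ×s → (-6.55380,-1.29820) → (-6.55,-1.30)

Cross-section at z=1: (0.27,-6.94) (4.45,-7.13) (5.80,-6.03) (5.00,5.41) (-3.81,8.54) (-4.77,6.42) (-6.55,-1.30)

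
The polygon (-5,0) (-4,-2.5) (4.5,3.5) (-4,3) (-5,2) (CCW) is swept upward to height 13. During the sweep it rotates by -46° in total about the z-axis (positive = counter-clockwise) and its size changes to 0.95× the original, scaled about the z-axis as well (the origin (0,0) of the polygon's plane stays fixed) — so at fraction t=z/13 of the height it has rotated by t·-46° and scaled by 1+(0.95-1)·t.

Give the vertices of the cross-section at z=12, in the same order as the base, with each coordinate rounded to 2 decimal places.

Cross-section at z=12: (-3.52,3.22) (-4.42,0.82) (5.42,-0.43) (-0.88,4.69) (-2.23,4.63)

t = z/height = 12/13 = 0.923077
s = 1 + (scale-1)·z/height = 1 + (0.95-1)·12/13 = 0.953846
θ = twist·z/height = -46°·12/13 = -42.4615° = -0.741094 rad
cos θ = 0.737731, sin θ = -0.675095 (intermediates below are computed at full precision and shown rounded to 5 d.p.)
v1: (-5,0) → rotate → (-3.68865,3.37548) → ×s → (-3.51841,3.21968) → (-3.52,3.22)
v2: (-4,-2.5) → rotate → (-4.63866,0.85605) → ×s → (-4.42457,0.81654) → (-4.42,0.82)
v3: (4.5,3.5) → rotate → (5.68262,-0.45587) → ×s → (5.42035,-0.43483) → (5.42,-0.43)
v4: (-4,3) → rotate → (-0.92564,4.91357) → ×s → (-0.88292,4.68679) → (-0.88,4.69)
v5: (-5,2) → rotate → (-2.33846,4.85094) → ×s → (-2.23053,4.62705) → (-2.23,4.63)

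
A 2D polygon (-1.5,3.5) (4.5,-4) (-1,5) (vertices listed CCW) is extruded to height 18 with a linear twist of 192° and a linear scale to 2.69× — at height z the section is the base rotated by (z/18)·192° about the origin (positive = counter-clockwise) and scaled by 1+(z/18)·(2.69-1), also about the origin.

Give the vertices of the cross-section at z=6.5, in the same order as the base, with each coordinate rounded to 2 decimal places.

t = z/height = 6.5/18 = 0.361111
s = 1 + (scale-1)·z/height = 1 + (2.69-1)·6.5/18 = 1.610278
θ = twist·z/height = 192°·6.5/18 = 69.3333° = 1.210095 rad
cos θ = 0.352931, sin θ = 0.935650 (intermediates below are computed at full precision and shown rounded to 5 d.p.)
v1: (-1.5,3.5) → rotate → (-3.80417,-0.16822) → ×s → (-6.12577,-0.27088) → (-6.13,-0.27)
v2: (4.5,-4) → rotate → (5.33079,2.79870) → ×s → (8.58405,4.50669) → (8.58,4.51)
v3: (-1,5) → rotate → (-5.03118,0.82900) → ×s → (-8.10159,1.33493) → (-8.10,1.33)

Cross-section at z=6.5: (-6.13,-0.27) (8.58,4.51) (-8.10,1.33)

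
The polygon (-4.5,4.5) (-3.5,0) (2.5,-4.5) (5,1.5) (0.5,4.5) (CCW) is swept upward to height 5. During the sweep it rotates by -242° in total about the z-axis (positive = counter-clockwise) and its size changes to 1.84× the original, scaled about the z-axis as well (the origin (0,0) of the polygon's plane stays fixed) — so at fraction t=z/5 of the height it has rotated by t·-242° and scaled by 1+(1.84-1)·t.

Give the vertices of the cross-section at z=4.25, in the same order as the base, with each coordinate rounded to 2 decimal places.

Cross-section at z=4.25: (3.61,-10.29) (5.41,-2.60) (-0.52,8.81) (-8.84,1.40) (-4.12,-6.58)

t = z/height = 4.25/5 = 0.85
s = 1 + (scale-1)·z/height = 1 + (1.84-1)·4.25/5 = 1.714000
θ = twist·z/height = -242°·4.25/5 = -205.7000° = -3.590142 rad
cos θ = -0.901077, sin θ = 0.433659 (intermediates below are computed at full precision and shown rounded to 5 d.p.)
v1: (-4.5,4.5) → rotate → (2.10338,-6.00631) → ×s → (3.60519,-10.29482) → (3.61,-10.29)
v2: (-3.5,0) → rotate → (3.15377,-1.51781) → ×s → (5.40556,-2.60152) → (5.41,-2.60)
v3: (2.5,-4.5) → rotate → (-0.30123,5.13899) → ×s → (-0.51630,8.80824) → (-0.52,8.81)
v4: (5,1.5) → rotate → (-5.15587,0.81668) → ×s → (-8.83717,1.39979) → (-8.84,1.40)
v5: (0.5,4.5) → rotate → (-2.40200,-3.83802) → ×s → (-4.11704,-6.57836) → (-4.12,-6.58)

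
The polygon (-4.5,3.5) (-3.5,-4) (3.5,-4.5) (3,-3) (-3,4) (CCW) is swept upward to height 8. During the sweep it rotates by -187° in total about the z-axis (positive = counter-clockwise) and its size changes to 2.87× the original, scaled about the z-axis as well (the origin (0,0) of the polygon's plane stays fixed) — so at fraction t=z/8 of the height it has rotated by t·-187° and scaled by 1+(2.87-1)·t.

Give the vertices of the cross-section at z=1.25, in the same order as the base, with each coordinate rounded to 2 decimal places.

Cross-section at z=1.25: (-2.87,6.79) (-6.47,-2.30) (1.11,-7.28) (1.49,-5.28) (-0.86,6.40)

t = z/height = 1.25/8 = 0.15625
s = 1 + (scale-1)·z/height = 1 + (2.87-1)·1.25/8 = 1.292188
θ = twist·z/height = -187°·1.25/8 = -29.2188° = -0.509963 rad
cos θ = 0.872762, sin θ = -0.488145 (intermediates below are computed at full precision and shown rounded to 5 d.p.)
v1: (-4.5,3.5) → rotate → (-2.21892,5.25132) → ×s → (-2.86726,6.78569) → (-2.87,6.79)
v2: (-3.5,-4) → rotate → (-5.00725,-1.78254) → ×s → (-6.47031,-2.30338) → (-6.47,-2.30)
v3: (3.5,-4.5) → rotate → (0.85801,-5.63594) → ×s → (1.10872,-7.28269) → (1.11,-7.28)
v4: (3,-3) → rotate → (1.15385,-4.08272) → ×s → (1.49099,-5.27564) → (1.49,-5.28)
v5: (-3,4) → rotate → (-0.66571,4.95549) → ×s → (-0.86022,6.40342) → (-0.86,6.40)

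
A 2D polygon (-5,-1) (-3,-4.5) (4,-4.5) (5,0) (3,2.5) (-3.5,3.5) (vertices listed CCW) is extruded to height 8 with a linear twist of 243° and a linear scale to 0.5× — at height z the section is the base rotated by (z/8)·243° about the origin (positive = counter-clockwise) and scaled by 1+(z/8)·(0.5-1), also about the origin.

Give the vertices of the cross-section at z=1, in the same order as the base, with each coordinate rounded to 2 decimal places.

t = z/height = 1/8 = 0.125
s = 1 + (scale-1)·z/height = 1 + (0.5-1)·1/8 = 0.937500
θ = twist·z/height = 243°·1/8 = 30.3750° = 0.530144 rad
cos θ = 0.862734, sin θ = 0.505657 (intermediates below are computed at full precision and shown rounded to 5 d.p.)
v1: (-5,-1) → rotate → (-3.80801,-3.39102) → ×s → (-3.57001,-3.17908) → (-3.57,-3.18)
v2: (-3,-4.5) → rotate → (-0.31274,-5.39928) → ×s → (-0.29320,-5.06182) → (-0.29,-5.06)
v3: (4,-4.5) → rotate → (5.72640,-1.85968) → ×s → (5.36850,-1.74345) → (5.37,-1.74)
v4: (5,0) → rotate → (4.31367,2.52829) → ×s → (4.04407,2.37027) → (4.04,2.37)
v5: (3,2.5) → rotate → (1.32406,3.67381) → ×s → (1.24131,3.44420) → (1.24,3.44)
v6: (-3.5,3.5) → rotate → (-4.78937,1.24977) → ×s → (-4.49004,1.17166) → (-4.49,1.17)

Cross-section at z=1: (-3.57,-3.18) (-0.29,-5.06) (5.37,-1.74) (4.04,2.37) (1.24,3.44) (-4.49,1.17)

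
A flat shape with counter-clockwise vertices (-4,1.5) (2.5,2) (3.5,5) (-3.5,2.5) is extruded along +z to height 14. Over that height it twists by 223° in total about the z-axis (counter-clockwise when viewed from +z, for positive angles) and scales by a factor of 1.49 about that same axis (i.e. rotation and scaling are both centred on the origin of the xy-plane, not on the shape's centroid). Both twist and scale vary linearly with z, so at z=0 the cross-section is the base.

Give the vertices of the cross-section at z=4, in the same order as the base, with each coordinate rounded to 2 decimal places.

t = z/height = 4/14 = 0.285714
s = 1 + (scale-1)·z/height = 1 + (1.49-1)·4/14 = 1.140000
θ = twist·z/height = 223°·4/14 = 63.7143° = 1.112024 rad
cos θ = 0.442848, sin θ = 0.896597 (intermediates below are computed at full precision and shown rounded to 5 d.p.)
v1: (-4,1.5) → rotate → (-3.11629,-2.92212) → ×s → (-3.55257,-3.33121) → (-3.55,-3.33)
v2: (2.5,2) → rotate → (-0.68607,3.12719) → ×s → (-0.78213,3.56499) → (-0.78,3.56)
v3: (3.5,5) → rotate → (-2.93302,5.35233) → ×s → (-3.34364,6.10165) → (-3.34,6.10)
v4: (-3.5,2.5) → rotate → (-3.79146,-2.03097) → ×s → (-4.32226,-2.31531) → (-4.32,-2.32)

Cross-section at z=4: (-3.55,-3.33) (-0.78,3.56) (-3.34,6.10) (-4.32,-2.32)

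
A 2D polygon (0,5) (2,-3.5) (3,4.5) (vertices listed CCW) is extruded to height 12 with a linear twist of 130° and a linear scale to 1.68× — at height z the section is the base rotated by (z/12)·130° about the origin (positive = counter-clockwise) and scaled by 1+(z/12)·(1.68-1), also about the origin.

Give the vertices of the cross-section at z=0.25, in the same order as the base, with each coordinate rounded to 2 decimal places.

Cross-section at z=0.25: (-0.24,5.07) (2.19,-3.45) (2.82,4.70)

t = z/height = 0.25/12 = 0.0208333
s = 1 + (scale-1)·z/height = 1 + (1.68-1)·0.25/12 = 1.014167
θ = twist·z/height = 130°·0.25/12 = 2.7083° = 0.047269 rad
cos θ = 0.998883, sin θ = 0.047252 (intermediates below are computed at full precision and shown rounded to 5 d.p.)
v1: (0,5) → rotate → (-0.23626,4.99442) → ×s → (-0.23961,5.06517) → (-0.24,5.07)
v2: (2,-3.5) → rotate → (2.16315,-3.40159) → ×s → (2.19379,-3.44978) → (2.19,-3.45)
v3: (3,4.5) → rotate → (2.78402,4.63673) → ×s → (2.82346,4.70242) → (2.82,4.70)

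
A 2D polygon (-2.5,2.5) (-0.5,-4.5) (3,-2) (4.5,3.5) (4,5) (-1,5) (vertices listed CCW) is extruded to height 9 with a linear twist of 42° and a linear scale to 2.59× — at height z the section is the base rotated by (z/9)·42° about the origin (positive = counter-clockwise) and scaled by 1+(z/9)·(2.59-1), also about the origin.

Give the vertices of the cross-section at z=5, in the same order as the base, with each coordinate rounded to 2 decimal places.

t = z/height = 5/9 = 0.555556
s = 1 + (scale-1)·z/height = 1 + (2.59-1)·5/9 = 1.883333
θ = twist·z/height = 42°·5/9 = 23.3333° = 0.407243 rad
cos θ = 0.918216, sin θ = 0.396080 (intermediates below are computed at full precision and shown rounded to 5 d.p.)
v1: (-2.5,2.5) → rotate → (-3.28574,1.30534) → ×s → (-6.18814,2.45839) → (-6.19,2.46)
v2: (-0.5,-4.5) → rotate → (1.32325,-4.33001) → ×s → (2.49212,-8.15486) → (2.49,-8.15)
v3: (3,-2) → rotate → (3.54681,-0.64819) → ×s → (6.67982,-1.22076) → (6.68,-1.22)
v4: (4.5,3.5) → rotate → (2.74569,4.99612) → ×s → (5.17106,9.40935) → (5.17,9.41)
v5: (4,5) → rotate → (1.69247,6.17540) → ×s → (3.18748,11.63034) → (3.19,11.63)
v6: (-1,5) → rotate → (-2.89861,4.19500) → ×s → (-5.45906,7.90058) → (-5.46,7.90)

Cross-section at z=5: (-6.19,2.46) (2.49,-8.15) (6.68,-1.22) (5.17,9.41) (3.19,11.63) (-5.46,7.90)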